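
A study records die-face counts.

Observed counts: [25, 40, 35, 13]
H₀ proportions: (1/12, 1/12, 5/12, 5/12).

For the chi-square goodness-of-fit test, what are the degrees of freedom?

df = k − 1 = 4 − 1 = 3

degrees of freedom = 3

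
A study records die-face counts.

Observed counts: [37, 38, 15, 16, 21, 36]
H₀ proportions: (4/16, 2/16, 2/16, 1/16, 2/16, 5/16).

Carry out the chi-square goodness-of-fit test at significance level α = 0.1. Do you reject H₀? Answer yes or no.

n = 163; E_i = n·p_i = [40.75, 20.38, 20.38, 10.19, 20.38, 50.94]
χ² = (37−40.75)²/40.75 + (38−20.38)²/20.38 + (15−20.38)²/20.38 + (16−10.19)²/10.19 + (21−20.38)²/20.38 + (36−50.94)²/50.94 = 24.7252
df = 5
p-value (upper-tail) = 0.00016
At α=0.1: p < α → reject H₀

reject H₀: yes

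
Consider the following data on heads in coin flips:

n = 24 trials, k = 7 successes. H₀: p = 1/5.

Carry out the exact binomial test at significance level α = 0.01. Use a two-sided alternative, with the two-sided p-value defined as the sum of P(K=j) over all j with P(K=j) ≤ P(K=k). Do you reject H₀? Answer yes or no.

Exact binomial: n=24, k=7, p₀=1/5=0.2000
P(X=j) = C(n,j)·p₀^j·(1−p₀)^(n−j); p = Σ P(X=j) over j with P(X=j) ≤ P(X=7)
p-value (two-sided) = 0.30345
At α=0.01: p ≥ α → fail to reject H₀

reject H₀: no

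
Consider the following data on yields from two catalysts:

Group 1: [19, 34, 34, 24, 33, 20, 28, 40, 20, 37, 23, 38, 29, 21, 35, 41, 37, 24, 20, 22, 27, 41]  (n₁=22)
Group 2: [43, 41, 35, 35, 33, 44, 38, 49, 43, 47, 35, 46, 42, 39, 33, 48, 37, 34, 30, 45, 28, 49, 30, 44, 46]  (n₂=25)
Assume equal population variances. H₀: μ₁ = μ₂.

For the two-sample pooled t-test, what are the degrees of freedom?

degrees of freedom = 45

df = n₁ + n₂ − 2 = 22 + 25 − 2 = 45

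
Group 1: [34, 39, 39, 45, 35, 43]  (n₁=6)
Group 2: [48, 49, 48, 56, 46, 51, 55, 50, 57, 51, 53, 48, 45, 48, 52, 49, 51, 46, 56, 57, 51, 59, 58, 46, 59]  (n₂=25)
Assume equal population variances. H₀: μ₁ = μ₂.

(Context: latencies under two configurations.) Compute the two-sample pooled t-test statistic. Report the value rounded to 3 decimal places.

x̄₁=39.167, s₁=4.309, n₁=6
x̄₂=51.560, s₂=4.417, n₂=25
s_p² = [5·4.309² + 24·4.417²]/29 = 19.3446
SE = √(s_p²·(1/6+1/25)) = 1.9995
t = (39.167−51.560)/1.9995 = -6.1983
df = 29

test statistic = -6.198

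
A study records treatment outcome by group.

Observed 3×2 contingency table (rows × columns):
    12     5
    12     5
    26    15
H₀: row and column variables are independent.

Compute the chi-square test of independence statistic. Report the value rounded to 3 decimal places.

Row totals [17, 17, 41], col totals [50, 25], n=75
χ² = (12−11.33)²/11.33 + (5−5.67)²/5.67 + (12−11.33)²/11.33 + (5−5.67)²/5.67 + (26−27.33)²/27.33 + (15−13.67)²/13.67 = 0.4304
df = 2

test statistic = 0.430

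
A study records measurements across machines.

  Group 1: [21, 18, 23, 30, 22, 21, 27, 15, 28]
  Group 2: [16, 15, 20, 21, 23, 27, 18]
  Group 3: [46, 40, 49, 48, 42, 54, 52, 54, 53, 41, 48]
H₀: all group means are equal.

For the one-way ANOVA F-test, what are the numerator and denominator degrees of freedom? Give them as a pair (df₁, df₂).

degrees of freedom = [2, 24]

k = 3 groups, N = 27 total
df = (k−1, N−k) = (3−1, 27−3) = (2, 24)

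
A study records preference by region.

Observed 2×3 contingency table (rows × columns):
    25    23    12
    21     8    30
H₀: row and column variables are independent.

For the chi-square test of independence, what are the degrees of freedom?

df = (r−1)(c−1) = (2−1)·(3−1) = 2

degrees of freedom = 2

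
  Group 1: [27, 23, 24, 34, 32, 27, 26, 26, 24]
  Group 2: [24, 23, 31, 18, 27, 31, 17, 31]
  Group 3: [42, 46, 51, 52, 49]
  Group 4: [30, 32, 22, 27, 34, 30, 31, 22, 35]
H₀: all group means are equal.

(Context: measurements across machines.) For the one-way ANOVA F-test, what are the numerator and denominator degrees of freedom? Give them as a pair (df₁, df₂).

k = 4 groups, N = 31 total
df = (k−1, N−k) = (4−1, 31−4) = (3, 27)

degrees of freedom = [3, 27]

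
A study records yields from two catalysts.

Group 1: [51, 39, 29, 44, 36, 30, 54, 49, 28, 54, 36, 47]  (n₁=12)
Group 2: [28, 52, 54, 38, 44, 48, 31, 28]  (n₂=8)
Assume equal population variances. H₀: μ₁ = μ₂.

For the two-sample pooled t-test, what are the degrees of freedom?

degrees of freedom = 18

df = n₁ + n₂ − 2 = 12 + 8 − 2 = 18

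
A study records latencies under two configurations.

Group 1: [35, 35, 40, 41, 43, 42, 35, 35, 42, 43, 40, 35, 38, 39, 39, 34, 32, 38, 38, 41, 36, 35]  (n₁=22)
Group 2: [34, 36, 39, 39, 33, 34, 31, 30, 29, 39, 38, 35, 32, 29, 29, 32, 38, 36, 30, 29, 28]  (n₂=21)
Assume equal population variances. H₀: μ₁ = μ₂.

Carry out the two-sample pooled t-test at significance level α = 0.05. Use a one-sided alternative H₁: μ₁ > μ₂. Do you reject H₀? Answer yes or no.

x̄₁=38.000, s₁=3.237, n₁=22
x̄₂=33.333, s₂=3.825, n₂=21
s_p² = [21·3.237² + 20·3.825²]/41 = 12.5041
SE = √(s_p²·(1/22+1/21)) = 1.0788
t = (38.000−33.333)/1.0788 = 4.3258
df = 41
p-value (one-sided, H₁ greater) = 0.00005
At α=0.05: p < α → reject H₀

reject H₀: yes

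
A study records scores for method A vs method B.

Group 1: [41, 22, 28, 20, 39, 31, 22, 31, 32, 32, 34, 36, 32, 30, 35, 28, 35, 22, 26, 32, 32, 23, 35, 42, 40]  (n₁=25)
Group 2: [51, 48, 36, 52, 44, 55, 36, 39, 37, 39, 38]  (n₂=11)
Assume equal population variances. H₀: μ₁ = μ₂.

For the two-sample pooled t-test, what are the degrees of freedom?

df = n₁ + n₂ − 2 = 25 + 11 − 2 = 34

degrees of freedom = 34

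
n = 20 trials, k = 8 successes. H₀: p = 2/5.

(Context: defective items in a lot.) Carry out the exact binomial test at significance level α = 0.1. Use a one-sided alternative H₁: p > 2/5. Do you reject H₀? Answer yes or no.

Exact binomial: n=20, k=8, p₀=2/5=0.4000
P(X≥8) from Σ C(n,i)·p₀^i·(1−p₀)^(n−i)
p-value (one-sided, H₁ greater) = 0.58411
At α=0.1: p ≥ α → fail to reject H₀

reject H₀: no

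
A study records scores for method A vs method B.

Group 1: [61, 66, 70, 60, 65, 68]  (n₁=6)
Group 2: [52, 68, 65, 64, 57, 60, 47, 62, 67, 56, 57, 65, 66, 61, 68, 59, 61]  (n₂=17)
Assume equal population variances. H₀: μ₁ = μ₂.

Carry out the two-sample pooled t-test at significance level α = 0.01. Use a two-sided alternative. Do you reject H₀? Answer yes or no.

reject H₀: no

x̄₁=65.000, s₁=3.899, n₁=6
x̄₂=60.882, s₂=5.808, n₂=17
s_p² = [5·3.899² + 16·5.808²]/21 = 29.3221
SE = √(s_p²·(1/6+1/17)) = 2.5714
t = (65.000−60.882)/2.5714 = 1.6014
df = 21
p-value (two-sided) = 0.12424
At α=0.01: p ≥ α → fail to reject H₀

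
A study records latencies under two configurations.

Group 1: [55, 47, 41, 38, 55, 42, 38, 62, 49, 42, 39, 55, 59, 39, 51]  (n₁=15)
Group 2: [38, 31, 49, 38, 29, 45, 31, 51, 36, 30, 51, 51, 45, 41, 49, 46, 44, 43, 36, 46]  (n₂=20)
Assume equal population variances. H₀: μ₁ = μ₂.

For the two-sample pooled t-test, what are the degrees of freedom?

degrees of freedom = 33

df = n₁ + n₂ − 2 = 15 + 20 − 2 = 33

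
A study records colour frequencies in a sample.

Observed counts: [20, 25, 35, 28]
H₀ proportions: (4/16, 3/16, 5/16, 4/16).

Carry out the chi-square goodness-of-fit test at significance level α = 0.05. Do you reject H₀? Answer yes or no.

n = 108; E_i = n·p_i = [27.00, 20.25, 33.75, 27.00]
χ² = (20−27.00)²/27.00 + (25−20.25)²/20.25 + (35−33.75)²/33.75 + (28−27.00)²/27.00 = 3.0123
df = 3
p-value (upper-tail) = 0.38973
At α=0.05: p ≥ α → fail to reject H₀

reject H₀: no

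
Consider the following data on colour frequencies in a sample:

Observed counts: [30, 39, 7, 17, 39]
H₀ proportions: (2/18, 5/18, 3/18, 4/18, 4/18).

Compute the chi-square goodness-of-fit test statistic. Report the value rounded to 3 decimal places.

n = 132; E_i = n·p_i = [14.67, 36.67, 22.00, 29.33, 29.33]
χ² = (30−14.67)²/14.67 + (39−36.67)²/36.67 + (7−22.00)²/22.00 + (17−29.33)²/29.33 + (39−29.33)²/29.33 = 34.7773
df = 4

test statistic = 34.777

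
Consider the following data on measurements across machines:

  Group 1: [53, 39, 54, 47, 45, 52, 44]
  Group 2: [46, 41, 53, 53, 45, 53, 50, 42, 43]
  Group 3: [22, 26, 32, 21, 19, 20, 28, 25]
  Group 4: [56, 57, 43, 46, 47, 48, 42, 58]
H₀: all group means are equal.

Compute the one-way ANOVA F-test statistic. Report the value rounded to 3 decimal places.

Group means [47.71, 47.33, 24.12, 49.62], grand mean 42.188
SSB = Σnᵢ(x̄ᵢ−x̄)² = 3504.696; SSW = ΣΣ(x−x̄ᵢ)² = 810.179
MSB = 3504.696/3 = 1168.2321; MSW = 810.179/28 = 28.9349
F = MSB/MSW = 40.3744
df = (3, 28)

test statistic = 40.374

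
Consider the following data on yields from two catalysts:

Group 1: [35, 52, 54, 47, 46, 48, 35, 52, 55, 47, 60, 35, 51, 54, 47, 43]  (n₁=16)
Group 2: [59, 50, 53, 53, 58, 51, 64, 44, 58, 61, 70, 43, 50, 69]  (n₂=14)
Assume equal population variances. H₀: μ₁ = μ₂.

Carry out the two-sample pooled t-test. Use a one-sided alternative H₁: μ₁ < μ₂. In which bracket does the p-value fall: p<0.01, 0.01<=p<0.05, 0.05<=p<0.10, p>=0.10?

p-value bracket: p<0.01

x̄₁=47.562, s₁=7.492, n₁=16
x̄₂=55.929, s₂=8.316, n₂=14
s_p² = [15·7.492² + 13·8.316²]/28 = 62.1738
SE = √(s_p²·(1/16+1/14)) = 2.8856
t = (47.562−55.929)/2.8856 = -2.8992
df = 28
p-value (one-sided, H₁ less) = 0.00360
→ bracket: p<0.01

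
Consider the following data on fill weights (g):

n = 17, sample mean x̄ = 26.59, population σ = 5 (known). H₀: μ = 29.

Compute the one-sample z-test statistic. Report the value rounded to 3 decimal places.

SE = σ/√n = 5/√17 = 1.2127
z = (x̄−μ₀)/SE = (26.59−29)/1.2127 = -1.9873

test statistic = -1.987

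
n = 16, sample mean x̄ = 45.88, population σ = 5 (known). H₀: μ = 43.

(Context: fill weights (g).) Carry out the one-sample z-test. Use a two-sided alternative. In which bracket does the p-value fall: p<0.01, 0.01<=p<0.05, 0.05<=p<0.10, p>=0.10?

p-value bracket: 0.01<=p<0.05

SE = σ/√n = 5/√16 = 1.2500
z = (x̄−μ₀)/SE = (45.88−43)/1.2500 = 2.3040
p-value (two-sided) = 0.02122
→ bracket: 0.01<=p<0.05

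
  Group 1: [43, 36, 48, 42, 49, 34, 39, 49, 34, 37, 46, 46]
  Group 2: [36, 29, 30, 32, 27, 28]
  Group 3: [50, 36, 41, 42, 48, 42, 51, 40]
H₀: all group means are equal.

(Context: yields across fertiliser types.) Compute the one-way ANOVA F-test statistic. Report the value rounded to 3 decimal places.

test statistic = 13.378

Group means [41.92, 30.33, 43.75], grand mean 39.808
SSB = Σnᵢ(x̄ᵢ−x̄)² = 716.288; SSW = ΣΣ(x−x̄ᵢ)² = 615.750
MSB = 716.288/2 = 358.1442; MSW = 615.750/23 = 26.7717
F = MSB/MSW = 13.3777
df = (2, 23)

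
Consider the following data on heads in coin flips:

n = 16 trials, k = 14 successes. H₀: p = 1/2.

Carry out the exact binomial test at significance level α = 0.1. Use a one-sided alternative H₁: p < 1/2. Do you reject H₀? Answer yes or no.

Exact binomial: n=16, k=14, p₀=1/2=0.5000
P(X≤14) from Σ C(n,i)·p₀^i·(1−p₀)^(n−i)
p-value (one-sided, H₁ less) = 0.99974
At α=0.1: p ≥ α → fail to reject H₀

reject H₀: no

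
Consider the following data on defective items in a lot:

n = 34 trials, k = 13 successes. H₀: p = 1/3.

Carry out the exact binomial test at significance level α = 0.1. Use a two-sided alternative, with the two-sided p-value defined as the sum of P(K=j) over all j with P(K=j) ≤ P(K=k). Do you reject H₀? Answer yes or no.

Exact binomial: n=34, k=13, p₀=1/3=0.3333
P(X=j) = C(n,j)·p₀^j·(1−p₀)^(n−j); p = Σ P(X=j) over j with P(X=j) ≤ P(X=13)
p-value (two-sided) = 0.58627
At α=0.1: p ≥ α → fail to reject H₀

reject H₀: no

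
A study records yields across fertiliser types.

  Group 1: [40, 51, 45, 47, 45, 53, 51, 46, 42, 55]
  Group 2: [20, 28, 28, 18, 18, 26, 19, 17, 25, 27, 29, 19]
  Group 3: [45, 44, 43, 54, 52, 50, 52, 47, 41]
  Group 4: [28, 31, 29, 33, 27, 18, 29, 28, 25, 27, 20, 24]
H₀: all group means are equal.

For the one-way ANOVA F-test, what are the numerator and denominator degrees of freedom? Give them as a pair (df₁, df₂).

degrees of freedom = [3, 39]

k = 4 groups, N = 43 total
df = (k−1, N−k) = (4−1, 43−4) = (3, 39)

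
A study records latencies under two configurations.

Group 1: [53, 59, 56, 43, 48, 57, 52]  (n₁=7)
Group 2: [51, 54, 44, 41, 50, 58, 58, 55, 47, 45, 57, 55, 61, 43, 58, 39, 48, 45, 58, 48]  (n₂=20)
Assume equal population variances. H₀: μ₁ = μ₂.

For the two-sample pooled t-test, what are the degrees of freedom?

degrees of freedom = 25

df = n₁ + n₂ − 2 = 7 + 20 − 2 = 25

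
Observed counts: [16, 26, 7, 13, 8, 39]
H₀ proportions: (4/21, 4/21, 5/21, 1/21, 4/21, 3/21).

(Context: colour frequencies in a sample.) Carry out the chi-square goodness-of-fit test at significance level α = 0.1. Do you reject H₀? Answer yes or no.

n = 109; E_i = n·p_i = [20.76, 20.76, 25.95, 5.19, 20.76, 15.57]
χ² = (16−20.76)²/20.76 + (26−20.76)²/20.76 + (7−25.95)²/25.95 + (13−5.19)²/5.19 + (8−20.76)²/20.76 + (39−15.57)²/15.57 = 71.0991
df = 5
p-value (upper-tail) = 0.00000
At α=0.1: p < α → reject H₀

reject H₀: yes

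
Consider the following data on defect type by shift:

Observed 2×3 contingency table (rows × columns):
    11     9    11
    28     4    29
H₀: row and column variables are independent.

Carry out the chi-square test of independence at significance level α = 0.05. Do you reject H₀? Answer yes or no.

reject H₀: yes

Row totals [31, 61], col totals [39, 13, 40], n=92
χ² = (11−13.14)²/13.14 + (9−4.38)²/4.38 + (11−13.48)²/13.48 + (28−25.86)²/25.86 + (4−8.62)²/8.62 + (29−26.52)²/26.52 = 8.5610
df = 2
p-value (upper-tail) = 0.01384
At α=0.05: p < α → reject H₀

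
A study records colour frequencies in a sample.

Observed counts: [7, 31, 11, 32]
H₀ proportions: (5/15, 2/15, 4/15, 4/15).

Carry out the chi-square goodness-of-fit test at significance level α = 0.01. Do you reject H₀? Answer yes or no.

n = 81; E_i = n·p_i = [27.00, 10.80, 21.60, 21.60]
χ² = (7−27.00)²/27.00 + (31−10.80)²/10.80 + (11−21.60)²/21.60 + (32−21.60)²/21.60 = 62.8056
df = 3
p-value (upper-tail) = 0.00000
At α=0.01: p < α → reject H₀

reject H₀: yes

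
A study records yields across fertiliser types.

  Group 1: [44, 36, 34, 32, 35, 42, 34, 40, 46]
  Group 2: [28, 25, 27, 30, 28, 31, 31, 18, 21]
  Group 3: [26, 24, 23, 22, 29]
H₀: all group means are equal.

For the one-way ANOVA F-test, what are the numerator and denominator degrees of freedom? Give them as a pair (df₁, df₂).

k = 3 groups, N = 23 total
df = (k−1, N−k) = (3−1, 23−3) = (2, 20)

degrees of freedom = [2, 20]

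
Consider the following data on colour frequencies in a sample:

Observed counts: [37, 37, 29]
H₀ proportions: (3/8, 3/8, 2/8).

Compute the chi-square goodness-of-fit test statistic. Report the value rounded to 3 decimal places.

n = 103; E_i = n·p_i = [38.62, 38.62, 25.75]
χ² = (37−38.62)²/38.62 + (37−38.62)²/38.62 + (29−25.75)²/25.75 = 0.5469
df = 2

test statistic = 0.547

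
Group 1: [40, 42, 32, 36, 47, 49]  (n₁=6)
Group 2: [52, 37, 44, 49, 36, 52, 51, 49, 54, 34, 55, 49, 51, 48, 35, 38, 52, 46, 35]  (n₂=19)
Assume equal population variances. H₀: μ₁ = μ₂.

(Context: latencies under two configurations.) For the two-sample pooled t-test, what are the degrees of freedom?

df = n₁ + n₂ − 2 = 6 + 19 − 2 = 23

degrees of freedom = 23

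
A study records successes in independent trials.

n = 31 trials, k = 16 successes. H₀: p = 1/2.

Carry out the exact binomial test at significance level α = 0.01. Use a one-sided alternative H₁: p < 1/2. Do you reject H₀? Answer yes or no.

reject H₀: no

Exact binomial: n=31, k=16, p₀=1/2=0.5000
P(X≤16) from Σ C(n,i)·p₀^i·(1−p₀)^(n−i)
p-value (one-sided, H₁ less) = 0.63995
At α=0.01: p ≥ α → fail to reject H₀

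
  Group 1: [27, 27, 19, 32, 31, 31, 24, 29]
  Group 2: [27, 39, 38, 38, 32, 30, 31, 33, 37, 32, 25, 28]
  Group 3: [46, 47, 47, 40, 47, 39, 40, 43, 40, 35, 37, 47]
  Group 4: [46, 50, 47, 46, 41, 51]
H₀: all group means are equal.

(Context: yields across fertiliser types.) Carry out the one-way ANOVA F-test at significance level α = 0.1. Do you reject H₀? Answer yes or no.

reject H₀: yes

Group means [27.50, 32.50, 42.33, 46.83], grand mean 36.816
SSB = Σnᵢ(x̄ᵢ−x̄)² = 1885.211; SSW = ΣΣ(x−x̄ᵢ)² = 644.500
MSB = 1885.211/3 = 628.4035; MSW = 644.500/34 = 18.9559
F = MSB/MSW = 33.1508
df = (3, 34)
p-value (upper-tail) = 0.00000
At α=0.1: p < α → reject H₀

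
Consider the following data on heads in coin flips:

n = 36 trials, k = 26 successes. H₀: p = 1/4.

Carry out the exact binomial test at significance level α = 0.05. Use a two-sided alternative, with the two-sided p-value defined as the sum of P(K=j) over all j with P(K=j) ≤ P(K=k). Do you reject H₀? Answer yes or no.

Exact binomial: n=36, k=26, p₀=1/4=0.2500
P(X=j) = C(n,j)·p₀^j·(1−p₀)^(n−j); p = Σ P(X=j) over j with P(X=j) ≤ P(X=26)
p-value (two-sided) = 0.00000
At α=0.05: p < α → reject H₀

reject H₀: yes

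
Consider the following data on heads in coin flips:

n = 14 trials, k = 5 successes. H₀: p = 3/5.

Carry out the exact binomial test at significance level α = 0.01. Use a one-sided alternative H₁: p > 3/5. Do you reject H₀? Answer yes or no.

reject H₀: no

Exact binomial: n=14, k=5, p₀=3/5=0.6000
P(X≥5) from Σ C(n,i)·p₀^i·(1−p₀)^(n−i)
p-value (one-sided, H₁ greater) = 0.98249
At α=0.01: p ≥ α → fail to reject H₀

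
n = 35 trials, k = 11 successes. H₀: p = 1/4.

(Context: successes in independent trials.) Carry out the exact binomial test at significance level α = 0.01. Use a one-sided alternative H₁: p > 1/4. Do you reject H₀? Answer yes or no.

Exact binomial: n=35, k=11, p₀=1/4=0.2500
P(X≥11) from Σ C(n,i)·p₀^i·(1−p₀)^(n−i)
p-value (one-sided, H₁ greater) = 0.24192
At α=0.01: p ≥ α → fail to reject H₀

reject H₀: no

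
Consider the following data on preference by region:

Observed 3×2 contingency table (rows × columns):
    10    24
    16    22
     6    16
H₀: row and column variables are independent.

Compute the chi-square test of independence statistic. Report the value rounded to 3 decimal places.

test statistic = 1.874

Row totals [34, 38, 22], col totals [32, 62], n=94
χ² = (10−11.57)²/11.57 + (24−22.43)²/22.43 + (16−12.94)²/12.94 + (22−25.06)²/25.06 + (6−7.49)²/7.49 + (16−14.51)²/14.51 = 1.8739
df = 2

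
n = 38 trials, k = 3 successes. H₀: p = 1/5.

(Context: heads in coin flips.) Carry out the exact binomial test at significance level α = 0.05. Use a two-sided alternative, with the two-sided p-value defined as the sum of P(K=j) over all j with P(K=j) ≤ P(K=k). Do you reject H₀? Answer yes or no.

Exact binomial: n=38, k=3, p₀=1/5=0.2000
P(X=j) = C(n,j)·p₀^j·(1−p₀)^(n−j); p = Σ P(X=j) over j with P(X=j) ≤ P(X=3)
p-value (two-sided) = 0.06747
At α=0.05: p ≥ α → fail to reject H₀

reject H₀: no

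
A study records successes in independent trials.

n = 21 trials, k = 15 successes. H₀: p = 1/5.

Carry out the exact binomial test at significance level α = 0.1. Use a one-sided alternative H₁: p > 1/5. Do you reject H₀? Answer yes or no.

reject H₀: yes

Exact binomial: n=21, k=15, p₀=1/5=0.2000
P(X≥15) from Σ C(n,i)·p₀^i·(1−p₀)^(n−i)
p-value (one-sided, H₁ greater) = 0.00000
At α=0.1: p < α → reject H₀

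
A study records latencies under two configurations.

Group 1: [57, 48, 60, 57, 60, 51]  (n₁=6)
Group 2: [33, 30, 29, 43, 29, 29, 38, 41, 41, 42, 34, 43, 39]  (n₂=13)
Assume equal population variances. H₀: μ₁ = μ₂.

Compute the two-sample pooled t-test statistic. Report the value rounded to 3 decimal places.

x̄₁=55.500, s₁=4.930, n₁=6
x̄₂=36.231, s₂=5.718, n₂=13
s_p² = [5·4.930² + 12·5.718²]/17 = 30.2240
SE = √(s_p²·(1/6+1/13)) = 2.7133
t = (55.500−36.231)/2.7133 = 7.1016
df = 17

test statistic = 7.102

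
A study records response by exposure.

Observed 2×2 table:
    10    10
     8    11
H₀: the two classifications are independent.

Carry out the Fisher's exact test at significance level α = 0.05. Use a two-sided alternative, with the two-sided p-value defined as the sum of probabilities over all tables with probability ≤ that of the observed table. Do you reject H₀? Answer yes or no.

Margins: r₁=20, r₂=19, c₁=18, c₂=21, n=39
p_obs = C(20,10)·C(19,8)/C(39,18); sum pmf over tables with pmf ≤ p_obs
p-value (two-sided) = 0.75119
At α=0.05: p ≥ α → fail to reject H₀

reject H₀: no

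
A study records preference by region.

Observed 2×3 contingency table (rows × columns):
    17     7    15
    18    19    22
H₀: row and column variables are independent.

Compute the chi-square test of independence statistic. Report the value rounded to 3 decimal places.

Row totals [39, 59], col totals [35, 26, 37], n=98
χ² = (17−13.93)²/13.93 + (7−10.35)²/10.35 + (15−14.72)²/14.72 + (18−21.07)²/21.07 + (19−15.65)²/15.65 + (22−22.28)²/22.28 = 2.9318
df = 2

test statistic = 2.932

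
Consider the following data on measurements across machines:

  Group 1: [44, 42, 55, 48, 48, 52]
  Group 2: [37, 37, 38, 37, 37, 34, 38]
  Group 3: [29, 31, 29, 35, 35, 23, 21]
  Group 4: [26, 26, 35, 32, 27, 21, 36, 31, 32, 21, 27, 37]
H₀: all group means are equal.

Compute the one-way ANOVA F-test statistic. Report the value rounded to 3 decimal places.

test statistic = 25.294

Group means [48.17, 36.86, 29.00, 29.25], grand mean 34.406
SSB = Σnᵢ(x̄ᵢ−x̄)² = 1701.778; SSW = ΣΣ(x−x̄ᵢ)² = 627.940
MSB = 1701.778/3 = 567.2594; MSW = 627.940/28 = 22.4264
F = MSB/MSW = 25.2942
df = (3, 28)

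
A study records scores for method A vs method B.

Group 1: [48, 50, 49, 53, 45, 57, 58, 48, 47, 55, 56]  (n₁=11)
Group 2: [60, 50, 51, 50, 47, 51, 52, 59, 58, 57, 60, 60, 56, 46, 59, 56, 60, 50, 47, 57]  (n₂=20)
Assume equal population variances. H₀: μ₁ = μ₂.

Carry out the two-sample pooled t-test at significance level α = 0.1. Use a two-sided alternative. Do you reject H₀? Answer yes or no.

reject H₀: no

x̄₁=51.455, s₁=4.503, n₁=11
x̄₂=54.300, s₂=4.953, n₂=20
s_p² = [10·4.503² + 19·4.953²]/29 = 23.0665
SE = √(s_p²·(1/11+1/20)) = 1.8029
t = (51.455−54.300)/1.8029 = -1.5783
df = 29
p-value (two-sided) = 0.12534
At α=0.1: p ≥ α → fail to reject H₀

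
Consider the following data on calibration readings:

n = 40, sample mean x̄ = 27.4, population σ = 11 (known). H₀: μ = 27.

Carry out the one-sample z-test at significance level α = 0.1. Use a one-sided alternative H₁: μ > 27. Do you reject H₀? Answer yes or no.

SE = σ/√n = 11/√40 = 1.7393
z = (x̄−μ₀)/SE = (27.4−27)/1.7393 = 0.2300
p-value (one-sided, H₁ greater) = 0.40905
At α=0.1: p ≥ α → fail to reject H₀

reject H₀: no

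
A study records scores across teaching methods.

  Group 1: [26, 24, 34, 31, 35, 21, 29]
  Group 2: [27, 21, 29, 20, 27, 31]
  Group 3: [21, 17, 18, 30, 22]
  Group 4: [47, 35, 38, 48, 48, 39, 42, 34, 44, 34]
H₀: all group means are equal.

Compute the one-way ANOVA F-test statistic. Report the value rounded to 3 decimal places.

Group means [28.57, 25.83, 21.60, 40.90], grand mean 31.143
SSB = Σnᵢ(x̄ᵢ−x̄)² = 1622.781; SSW = ΣΣ(x−x̄ᵢ)² = 654.648
MSB = 1622.781/3 = 540.9270; MSW = 654.648/24 = 27.2770
F = MSB/MSW = 19.8309
df = (3, 24)

test statistic = 19.831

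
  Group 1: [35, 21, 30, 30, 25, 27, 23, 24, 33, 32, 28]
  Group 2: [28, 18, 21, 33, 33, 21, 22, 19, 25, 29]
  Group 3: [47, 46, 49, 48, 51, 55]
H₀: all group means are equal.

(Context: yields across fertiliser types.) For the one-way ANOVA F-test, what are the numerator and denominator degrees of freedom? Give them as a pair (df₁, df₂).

k = 3 groups, N = 27 total
df = (k−1, N−k) = (3−1, 27−3) = (2, 24)

degrees of freedom = [2, 24]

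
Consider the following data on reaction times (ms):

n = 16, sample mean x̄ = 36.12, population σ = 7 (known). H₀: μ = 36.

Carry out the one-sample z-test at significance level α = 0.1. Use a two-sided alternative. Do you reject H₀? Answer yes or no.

SE = σ/√n = 7/√16 = 1.7500
z = (x̄−μ₀)/SE = (36.12−36)/1.7500 = 0.0686
p-value (two-sided) = 0.94533
At α=0.1: p ≥ α → fail to reject H₀

reject H₀: no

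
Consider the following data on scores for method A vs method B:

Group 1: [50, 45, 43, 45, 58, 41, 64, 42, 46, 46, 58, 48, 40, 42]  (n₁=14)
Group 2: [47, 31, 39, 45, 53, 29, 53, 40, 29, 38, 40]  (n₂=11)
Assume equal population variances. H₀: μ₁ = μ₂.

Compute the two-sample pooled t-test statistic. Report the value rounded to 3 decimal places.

x̄₁=47.714, s₁=7.311, n₁=14
x̄₂=40.364, s₂=8.594, n₂=11
s_p² = [13·7.311² + 10·8.594²]/23 = 62.3219
SE = √(s_p²·(1/14+1/11)) = 3.1808
t = (47.714−40.364)/3.1808 = 2.3110
df = 23

test statistic = 2.311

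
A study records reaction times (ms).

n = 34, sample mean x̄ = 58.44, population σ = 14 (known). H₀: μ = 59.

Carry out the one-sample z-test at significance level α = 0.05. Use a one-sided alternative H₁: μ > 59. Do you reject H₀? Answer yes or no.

SE = σ/√n = 14/√34 = 2.4010
z = (x̄−μ₀)/SE = (58.44−59)/2.4010 = -0.2332
p-value (one-sided, H₁ greater) = 0.59221
At α=0.05: p ≥ α → fail to reject H₀

reject H₀: no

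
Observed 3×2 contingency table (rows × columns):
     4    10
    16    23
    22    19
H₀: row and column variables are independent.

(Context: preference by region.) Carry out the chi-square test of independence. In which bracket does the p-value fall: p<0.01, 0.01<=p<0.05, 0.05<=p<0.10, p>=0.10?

p-value bracket: p>=0.10

Row totals [14, 39, 41], col totals [42, 52], n=94
χ² = (4−6.26)²/6.26 + (10−7.74)²/7.74 + (16−17.43)²/17.43 + (23−21.57)²/21.57 + (22−18.32)²/18.32 + (19−22.68)²/22.68 = 3.0177
df = 2
p-value (upper-tail) = 0.22117
→ bracket: p>=0.10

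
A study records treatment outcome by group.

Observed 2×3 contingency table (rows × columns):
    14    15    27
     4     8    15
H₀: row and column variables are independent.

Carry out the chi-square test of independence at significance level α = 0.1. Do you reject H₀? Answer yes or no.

Row totals [56, 27], col totals [18, 23, 42], n=83
χ² = (14−12.14)²/12.14 + (15−15.52)²/15.52 + (27−28.34)²/28.34 + (4−5.86)²/5.86 + (8−7.48)²/7.48 + (15−13.66)²/13.66 = 1.1186
df = 2
p-value (upper-tail) = 0.57161
At α=0.1: p ≥ α → fail to reject H₀

reject H₀: no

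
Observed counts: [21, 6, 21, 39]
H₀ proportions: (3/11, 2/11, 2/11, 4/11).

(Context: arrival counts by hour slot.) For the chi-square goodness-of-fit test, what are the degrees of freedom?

degrees of freedom = 3

df = k − 1 = 4 − 1 = 3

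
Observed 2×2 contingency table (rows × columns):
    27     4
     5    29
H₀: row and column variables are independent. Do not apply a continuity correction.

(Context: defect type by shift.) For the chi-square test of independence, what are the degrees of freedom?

degrees of freedom = 1

df = (r−1)(c−1) = (2−1)·(2−1) = 1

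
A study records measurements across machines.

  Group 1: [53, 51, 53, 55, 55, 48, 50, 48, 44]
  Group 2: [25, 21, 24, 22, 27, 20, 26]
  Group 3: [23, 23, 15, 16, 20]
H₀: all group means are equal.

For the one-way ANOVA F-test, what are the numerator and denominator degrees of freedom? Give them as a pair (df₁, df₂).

degrees of freedom = [2, 18]

k = 3 groups, N = 21 total
df = (k−1, N−k) = (3−1, 21−3) = (2, 18)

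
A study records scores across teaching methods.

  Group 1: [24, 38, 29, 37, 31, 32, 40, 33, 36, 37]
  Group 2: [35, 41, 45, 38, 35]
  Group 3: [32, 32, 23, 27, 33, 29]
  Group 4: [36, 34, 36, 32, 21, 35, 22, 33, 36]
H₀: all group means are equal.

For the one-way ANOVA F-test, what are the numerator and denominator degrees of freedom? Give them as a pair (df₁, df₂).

degrees of freedom = [3, 26]

k = 4 groups, N = 30 total
df = (k−1, N−k) = (4−1, 30−4) = (3, 26)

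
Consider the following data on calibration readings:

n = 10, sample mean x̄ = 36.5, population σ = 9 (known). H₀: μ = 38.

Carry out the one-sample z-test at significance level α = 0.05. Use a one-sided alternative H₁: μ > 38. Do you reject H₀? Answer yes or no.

SE = σ/√n = 9/√10 = 2.8460
z = (x̄−μ₀)/SE = (36.5−38)/2.8460 = -0.5270
p-value (one-sided, H₁ greater) = 0.70092
At α=0.05: p ≥ α → fail to reject H₀

reject H₀: no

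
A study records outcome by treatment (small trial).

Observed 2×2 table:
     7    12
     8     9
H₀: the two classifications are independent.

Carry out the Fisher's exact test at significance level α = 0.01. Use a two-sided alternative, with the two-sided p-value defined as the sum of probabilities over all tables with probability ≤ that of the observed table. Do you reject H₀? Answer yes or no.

Margins: r₁=19, r₂=17, c₁=15, c₂=21, n=36
p_obs = C(19,7)·C(17,8)/C(36,15); sum pmf over tables with pmf ≤ p_obs
p-value (two-sided) = 0.73600
At α=0.01: p ≥ α → fail to reject H₀

reject H₀: no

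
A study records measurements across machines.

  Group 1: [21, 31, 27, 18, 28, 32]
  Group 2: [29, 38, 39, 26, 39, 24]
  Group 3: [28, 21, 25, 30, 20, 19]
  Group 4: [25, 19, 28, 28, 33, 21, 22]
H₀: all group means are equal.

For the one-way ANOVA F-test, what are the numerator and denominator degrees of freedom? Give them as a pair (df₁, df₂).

degrees of freedom = [3, 21]

k = 4 groups, N = 25 total
df = (k−1, N−k) = (4−1, 25−4) = (3, 21)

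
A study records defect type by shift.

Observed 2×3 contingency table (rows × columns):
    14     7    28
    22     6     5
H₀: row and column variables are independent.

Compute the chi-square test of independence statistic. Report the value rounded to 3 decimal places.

Row totals [49, 33], col totals [36, 13, 33], n=82
χ² = (14−21.51)²/21.51 + (7−7.77)²/7.77 + (28−19.72)²/19.72 + (22−14.49)²/14.49 + (6−5.23)²/5.23 + (5−13.28)²/13.28 = 15.3474
df = 2

test statistic = 15.347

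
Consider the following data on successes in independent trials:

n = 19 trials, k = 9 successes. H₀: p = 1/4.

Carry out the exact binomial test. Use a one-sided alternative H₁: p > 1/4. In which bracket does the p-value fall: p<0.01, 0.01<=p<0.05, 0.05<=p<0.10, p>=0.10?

p-value bracket: 0.01<=p<0.05

Exact binomial: n=19, k=9, p₀=1/4=0.2500
P(X≥9) from Σ C(n,i)·p₀^i·(1−p₀)^(n−i)
p-value (one-sided, H₁ greater) = 0.02875
→ bracket: 0.01<=p<0.05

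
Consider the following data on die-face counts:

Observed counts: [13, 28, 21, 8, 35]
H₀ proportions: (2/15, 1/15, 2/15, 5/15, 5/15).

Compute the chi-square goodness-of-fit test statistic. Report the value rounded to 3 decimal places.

n = 105; E_i = n·p_i = [14.00, 7.00, 14.00, 35.00, 35.00]
χ² = (13−14.00)²/14.00 + (28−7.00)²/7.00 + (21−14.00)²/14.00 + (8−35.00)²/35.00 + (35−35.00)²/35.00 = 87.4000
df = 4

test statistic = 87.400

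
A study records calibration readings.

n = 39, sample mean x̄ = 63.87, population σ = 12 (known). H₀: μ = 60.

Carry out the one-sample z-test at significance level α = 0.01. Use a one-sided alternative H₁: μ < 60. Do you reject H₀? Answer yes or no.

SE = σ/√n = 12/√39 = 1.9215
z = (x̄−μ₀)/SE = (63.87−60)/1.9215 = 2.0140
p-value (one-sided, H₁ less) = 0.97800
At α=0.01: p ≥ α → fail to reject H₀

reject H₀: no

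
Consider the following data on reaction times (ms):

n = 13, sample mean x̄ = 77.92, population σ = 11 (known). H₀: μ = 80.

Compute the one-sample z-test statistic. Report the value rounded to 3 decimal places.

SE = σ/√n = 11/√13 = 3.0509
z = (x̄−μ₀)/SE = (77.92−80)/3.0509 = -0.6818

test statistic = -0.682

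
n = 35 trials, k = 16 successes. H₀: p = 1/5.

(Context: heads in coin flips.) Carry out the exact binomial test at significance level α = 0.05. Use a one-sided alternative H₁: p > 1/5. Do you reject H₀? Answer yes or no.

reject H₀: yes

Exact binomial: n=35, k=16, p₀=1/5=0.2000
P(X≥16) from Σ C(n,i)·p₀^i·(1−p₀)^(n−i)
p-value (one-sided, H₁ greater) = 0.00052
At α=0.05: p < α → reject H₀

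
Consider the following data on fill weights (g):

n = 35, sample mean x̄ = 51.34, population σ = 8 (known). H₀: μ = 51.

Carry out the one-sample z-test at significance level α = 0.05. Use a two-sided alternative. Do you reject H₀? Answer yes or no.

reject H₀: no

SE = σ/√n = 8/√35 = 1.3522
z = (x̄−μ₀)/SE = (51.34−51)/1.3522 = 0.2514
p-value (two-sided) = 0.80148
At α=0.05: p ≥ α → fail to reject H₀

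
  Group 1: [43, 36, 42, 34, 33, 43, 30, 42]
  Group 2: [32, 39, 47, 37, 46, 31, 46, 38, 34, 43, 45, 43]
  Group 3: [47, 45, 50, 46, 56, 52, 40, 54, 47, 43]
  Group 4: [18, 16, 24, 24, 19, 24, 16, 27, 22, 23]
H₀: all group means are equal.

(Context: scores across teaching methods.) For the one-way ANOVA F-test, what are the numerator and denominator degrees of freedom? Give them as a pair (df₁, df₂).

k = 4 groups, N = 40 total
df = (k−1, N−k) = (4−1, 40−4) = (3, 36)

degrees of freedom = [3, 36]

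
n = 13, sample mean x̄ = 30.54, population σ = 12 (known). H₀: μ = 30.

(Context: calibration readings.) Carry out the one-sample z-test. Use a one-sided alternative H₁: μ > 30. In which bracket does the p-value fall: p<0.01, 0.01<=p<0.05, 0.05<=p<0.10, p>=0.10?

SE = σ/√n = 12/√13 = 3.3282
z = (x̄−μ₀)/SE = (30.54−30)/3.3282 = 0.1622
p-value (one-sided, H₁ greater) = 0.43555
→ bracket: p>=0.10

p-value bracket: p>=0.10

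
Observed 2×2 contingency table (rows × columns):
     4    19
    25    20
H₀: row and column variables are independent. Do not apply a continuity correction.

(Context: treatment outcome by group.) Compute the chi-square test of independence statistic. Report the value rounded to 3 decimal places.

Row totals [23, 45], col totals [29, 39], n=68
χ² = (4−9.81)²/9.81 + (19−13.19)²/13.19 + (25−19.19)²/19.19 + (20−25.81)²/25.81 = 9.0636
df = 1

test statistic = 9.064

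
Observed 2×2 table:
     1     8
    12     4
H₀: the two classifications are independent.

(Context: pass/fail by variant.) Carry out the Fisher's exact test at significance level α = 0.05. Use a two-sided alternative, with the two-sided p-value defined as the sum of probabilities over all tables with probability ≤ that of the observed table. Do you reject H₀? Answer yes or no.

reject H₀: yes

Margins: r₁=9, r₂=16, c₁=13, c₂=12, n=25
p_obs = C(9,1)·C(16,12)/C(25,13); sum pmf over tables with pmf ≤ p_obs
p-value (two-sided) = 0.00361
At α=0.05: p < α → reject H₀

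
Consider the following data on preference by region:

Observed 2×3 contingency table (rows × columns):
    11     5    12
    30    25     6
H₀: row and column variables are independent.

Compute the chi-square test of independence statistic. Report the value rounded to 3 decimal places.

Row totals [28, 61], col totals [41, 30, 18], n=89
χ² = (11−12.90)²/12.90 + (5−9.44)²/9.44 + (12−5.66)²/5.66 + (30−28.10)²/28.10 + (25−20.56)²/20.56 + (6−12.34)²/12.34 = 13.7994
df = 2

test statistic = 13.799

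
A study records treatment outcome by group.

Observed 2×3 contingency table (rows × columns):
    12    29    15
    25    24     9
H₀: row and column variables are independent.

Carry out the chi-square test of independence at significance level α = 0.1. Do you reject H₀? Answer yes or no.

Row totals [56, 58], col totals [37, 53, 24], n=114
χ² = (12−18.18)²/18.18 + (29−26.04)²/26.04 + (15−11.79)²/11.79 + (25−18.82)²/18.82 + (24−26.96)²/26.96 + (9−12.21)²/12.21 = 6.5062
df = 2
p-value (upper-tail) = 0.03865
At α=0.1: p < α → reject H₀

reject H₀: yes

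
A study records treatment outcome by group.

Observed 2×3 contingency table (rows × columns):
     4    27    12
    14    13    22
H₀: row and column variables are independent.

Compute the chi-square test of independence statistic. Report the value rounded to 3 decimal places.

test statistic = 13.061

Row totals [43, 49], col totals [18, 40, 34], n=92
χ² = (4−8.41)²/8.41 + (27−18.70)²/18.70 + (12−15.89)²/15.89 + (14−9.59)²/9.59 + (13−21.30)²/21.30 + (22−18.11)²/18.11 = 13.0610
df = 2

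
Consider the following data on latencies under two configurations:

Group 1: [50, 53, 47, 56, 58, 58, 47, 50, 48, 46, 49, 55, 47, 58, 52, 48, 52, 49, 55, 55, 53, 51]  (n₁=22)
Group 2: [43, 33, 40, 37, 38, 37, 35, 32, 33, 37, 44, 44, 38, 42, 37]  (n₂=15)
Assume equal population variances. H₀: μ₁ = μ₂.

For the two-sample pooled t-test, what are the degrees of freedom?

degrees of freedom = 35

df = n₁ + n₂ − 2 = 22 + 15 − 2 = 35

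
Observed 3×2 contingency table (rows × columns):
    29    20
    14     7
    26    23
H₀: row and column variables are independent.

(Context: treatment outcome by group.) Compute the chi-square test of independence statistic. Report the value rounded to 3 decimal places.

Row totals [49, 21, 49], col totals [69, 50], n=119
χ² = (29−28.41)²/28.41 + (20−20.59)²/20.59 + (14−12.18)²/12.18 + (7−8.82)²/8.82 + (26−28.41)²/28.41 + (23−20.59)²/20.59 = 1.1662
df = 2

test statistic = 1.166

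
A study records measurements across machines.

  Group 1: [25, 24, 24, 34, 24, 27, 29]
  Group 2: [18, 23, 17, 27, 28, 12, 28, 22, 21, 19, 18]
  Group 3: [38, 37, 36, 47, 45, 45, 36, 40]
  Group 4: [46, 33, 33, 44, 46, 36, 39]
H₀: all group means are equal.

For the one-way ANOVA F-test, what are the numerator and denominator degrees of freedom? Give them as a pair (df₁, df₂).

degrees of freedom = [3, 29]

k = 4 groups, N = 33 total
df = (k−1, N−k) = (4−1, 33−4) = (3, 29)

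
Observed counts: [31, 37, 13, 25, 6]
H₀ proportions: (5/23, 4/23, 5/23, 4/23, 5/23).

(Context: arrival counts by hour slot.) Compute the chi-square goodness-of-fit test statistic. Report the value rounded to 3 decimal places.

test statistic = 38.260

n = 112; E_i = n·p_i = [24.35, 19.48, 24.35, 19.48, 24.35]
χ² = (31−24.35)²/24.35 + (37−19.48)²/19.48 + (13−24.35)²/24.35 + (25−19.48)²/19.48 + (6−24.35)²/24.35 = 38.2598
df = 4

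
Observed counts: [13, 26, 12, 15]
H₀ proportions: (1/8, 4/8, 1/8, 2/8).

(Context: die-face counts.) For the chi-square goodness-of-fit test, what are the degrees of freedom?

degrees of freedom = 3

df = k − 1 = 4 − 1 = 3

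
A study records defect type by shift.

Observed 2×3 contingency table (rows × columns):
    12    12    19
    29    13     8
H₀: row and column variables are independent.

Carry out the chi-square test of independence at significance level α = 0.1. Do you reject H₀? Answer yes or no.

Row totals [43, 50], col totals [41, 25, 27], n=93
χ² = (12−18.96)²/18.96 + (12−11.56)²/11.56 + (19−12.48)²/12.48 + (29−22.04)²/22.04 + (13−13.44)²/13.44 + (8−14.52)²/14.52 = 11.1063
df = 2
p-value (upper-tail) = 0.00388
At α=0.1: p < α → reject H₀

reject H₀: yes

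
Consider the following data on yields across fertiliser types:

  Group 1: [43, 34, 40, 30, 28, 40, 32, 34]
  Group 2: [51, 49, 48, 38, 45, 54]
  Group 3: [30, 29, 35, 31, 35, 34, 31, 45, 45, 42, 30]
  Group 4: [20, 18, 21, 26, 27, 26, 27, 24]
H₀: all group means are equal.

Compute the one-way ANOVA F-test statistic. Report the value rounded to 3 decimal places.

Group means [35.12, 47.50, 35.18, 23.62], grand mean 34.606
SSB = Σnᵢ(x̄ᵢ−x̄)² = 1967.992; SSW = ΣΣ(x−x̄ᵢ)² = 805.886
MSB = 1967.992/3 = 655.9975; MSW = 805.886/29 = 27.7892
F = MSB/MSW = 23.6062
df = (3, 29)

test statistic = 23.606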